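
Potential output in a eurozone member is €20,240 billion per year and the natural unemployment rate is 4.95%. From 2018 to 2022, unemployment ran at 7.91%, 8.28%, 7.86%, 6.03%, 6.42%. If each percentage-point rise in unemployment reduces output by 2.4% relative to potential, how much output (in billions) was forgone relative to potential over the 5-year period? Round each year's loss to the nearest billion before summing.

Year 2018: gap = -2.4 × (7.91 - 4.95) = -7.104%, loss ≈ 20240 × 7.104/100 ≈ 1438.
Year 2019: gap = -2.4 × (8.28 - 4.95) = -7.992%, loss ≈ 20240 × 7.992/100 ≈ 1618.
Year 2020: gap = -2.4 × (7.86 - 4.95) = -6.984%, loss ≈ 20240 × 6.984/100 ≈ 1414.
Year 2021: gap = -2.4 × (6.03 - 4.95) = -2.592%, loss ≈ 20240 × 2.592/100 ≈ 525.
Year 2022: gap = -2.4 × (6.42 - 4.95) = -3.528%, loss ≈ 20240 × 3.528/100 ≈ 714.
Total lost output = 1438 + 1618 + 1414 + 525 + 714 = 5709 billion.

€5,709 billion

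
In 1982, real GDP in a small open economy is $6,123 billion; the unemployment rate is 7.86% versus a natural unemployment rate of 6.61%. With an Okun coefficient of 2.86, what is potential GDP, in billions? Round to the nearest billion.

Unemployment gap = 7.86 - 6.61 = 1.25 points, so output gap = -2.86 × 1.25 = -3.575%.
Since Y = Y* × (1 + gap/100), Y* = 6123/0.96425 ≈ 6350 billion.

$6,350 billion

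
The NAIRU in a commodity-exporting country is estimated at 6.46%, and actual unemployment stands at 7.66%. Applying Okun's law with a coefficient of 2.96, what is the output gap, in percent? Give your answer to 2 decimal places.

The unemployment gap is 7.66 - 6.46 = 1.2 percentage points.
Okun's law gives an output gap of -2.96 × 1.2 = -3.552%, i.e. 3.55% below potential.

-3.55%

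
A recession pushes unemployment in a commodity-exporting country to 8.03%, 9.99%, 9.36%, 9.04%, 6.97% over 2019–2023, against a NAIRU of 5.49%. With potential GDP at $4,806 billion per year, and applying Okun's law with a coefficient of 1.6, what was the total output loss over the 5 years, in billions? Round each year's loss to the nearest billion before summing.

$1,226 billion

Year 2019: gap = -1.6 × (8.03 - 5.49) = -4.064%, loss ≈ 4806 × 4.064/100 ≈ 195.
Year 2020: gap = -1.6 × (9.99 - 5.49) = -7.2%, loss ≈ 4806 × 7.2/100 ≈ 346.
Year 2021: gap = -1.6 × (9.36 - 5.49) = -6.192%, loss ≈ 4806 × 6.192/100 ≈ 298.
Year 2022: gap = -1.6 × (9.04 - 5.49) = -5.68%, loss ≈ 4806 × 5.68/100 ≈ 273.
Year 2023: gap = -1.6 × (6.97 - 5.49) = -2.368%, loss ≈ 4806 × 2.368/100 ≈ 114.
Total lost output = 195 + 346 + 298 + 273 + 114 = 1226 billion.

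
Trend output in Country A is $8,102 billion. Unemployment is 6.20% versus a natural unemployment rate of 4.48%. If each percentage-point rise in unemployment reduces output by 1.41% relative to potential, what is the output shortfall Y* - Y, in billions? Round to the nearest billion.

$196 billion

Output gap = -1.41 × (6.2 - 4.48) = -1.41 × 1.72 = -2.4252%.
Actual GDP ≈ 8102 × 0.975748 ≈ 7906 billion, so the shortfall is 8102 - 7906 = 196 billion.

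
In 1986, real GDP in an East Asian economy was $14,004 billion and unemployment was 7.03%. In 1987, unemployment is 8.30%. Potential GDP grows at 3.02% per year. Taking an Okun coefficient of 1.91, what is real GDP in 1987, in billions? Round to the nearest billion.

$14,087 billion

Δu = 8.3 - 7.03 = 1.27 points.
Okun's law (growth form): g_Y = g_Y* - β × Δu = 3.02 - 1.91 × (1.27) = 3.02 - 2.4257 = 0.5943%.
Real GDP in the next year = 14004 × (1 + 0.5943/100) = 14004 × 1.005943 ≈ 14087 billion.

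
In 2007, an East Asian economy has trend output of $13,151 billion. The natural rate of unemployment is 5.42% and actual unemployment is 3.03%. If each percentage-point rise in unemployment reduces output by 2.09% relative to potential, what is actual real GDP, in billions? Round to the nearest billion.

$13,808 billion

Unemployment gap = 3.03 - 5.42 = -2.39 points, so the output gap is -2.09 × (-2.39) = 4.9951%.
Actual GDP = 13151 × (1 + 4.9951/100) = 13151 × 1.049951 ≈ 13808 billion.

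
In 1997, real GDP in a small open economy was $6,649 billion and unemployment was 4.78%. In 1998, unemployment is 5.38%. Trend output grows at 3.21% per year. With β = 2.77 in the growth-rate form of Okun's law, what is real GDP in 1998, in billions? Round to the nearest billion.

Δu = 5.38 - 4.78 = 0.6 points.
Okun's law (growth form): g_Y = g_Y* - β × Δu = 3.21 - 2.77 × (0.60) = 3.21 - 1.662 = 1.548%.
Real GDP in the next year = 6649 × (1 + 1.548/100) = 6649 × 1.01548 ≈ 6752 billion.

$6,752 billion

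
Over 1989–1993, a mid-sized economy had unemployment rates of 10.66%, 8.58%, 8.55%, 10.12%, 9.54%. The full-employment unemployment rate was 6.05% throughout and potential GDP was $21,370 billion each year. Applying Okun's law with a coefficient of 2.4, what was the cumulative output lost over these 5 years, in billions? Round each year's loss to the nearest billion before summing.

Year 1989: gap = -2.4 × (10.66 - 6.05) = -11.064%, loss ≈ 21370 × 11.064/100 ≈ 2364.
Year 1990: gap = -2.4 × (8.58 - 6.05) = -6.072%, loss ≈ 21370 × 6.072/100 ≈ 1298.
Year 1991: gap = -2.4 × (8.55 - 6.05) = -6%, loss ≈ 21370 × 6/100 ≈ 1282.
Year 1992: gap = -2.4 × (10.12 - 6.05) = -9.768%, loss ≈ 21370 × 9.768/100 ≈ 2087.
Year 1993: gap = -2.4 × (9.54 - 6.05) = -8.376%, loss ≈ 21370 × 8.376/100 ≈ 1790.
Total lost output = 2364 + 1298 + 1282 + 2087 + 1790 = 8821 billion.

$8,821 billion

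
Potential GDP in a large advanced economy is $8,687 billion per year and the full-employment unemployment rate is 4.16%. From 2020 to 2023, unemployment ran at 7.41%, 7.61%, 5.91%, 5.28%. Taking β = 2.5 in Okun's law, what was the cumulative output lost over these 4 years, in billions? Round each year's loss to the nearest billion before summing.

$2,078 billion

Year 2020: gap = -2.5 × (7.41 - 4.16) = -8.125%, loss ≈ 8687 × 8.125/100 ≈ 706.
Year 2021: gap = -2.5 × (7.61 - 4.16) = -8.625%, loss ≈ 8687 × 8.625/100 ≈ 749.
Year 2022: gap = -2.5 × (5.91 - 4.16) = -4.375%, loss ≈ 8687 × 4.375/100 ≈ 380.
Year 2023: gap = -2.5 × (5.28 - 4.16) = -2.8%, loss ≈ 8687 × 2.8/100 ≈ 243.
Total lost output = 706 + 749 + 380 + 243 = 2078 billion.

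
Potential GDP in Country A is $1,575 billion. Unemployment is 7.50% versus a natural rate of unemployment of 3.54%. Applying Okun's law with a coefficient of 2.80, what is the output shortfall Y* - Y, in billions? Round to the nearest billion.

Output gap = -2.80 × (7.5 - 3.54) = -2.8 × 3.96 = -11.088%.
Actual GDP ≈ 1575 × 0.88912 ≈ 1400 billion, so the shortfall is 1575 - 1400 = 175 billion.

$175 billion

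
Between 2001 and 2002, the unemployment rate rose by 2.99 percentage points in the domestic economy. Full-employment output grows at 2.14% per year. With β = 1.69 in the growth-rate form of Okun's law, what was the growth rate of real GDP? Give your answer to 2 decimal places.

-2.91%

Growth-rate Okun's law: g_Y = g_Y* - β × Δu.
g_Y = 2.14 - 1.69 × (2.99) = 2.14 - 5.0531 = -2.9131%, i.e. -2.91% to 2 d.p.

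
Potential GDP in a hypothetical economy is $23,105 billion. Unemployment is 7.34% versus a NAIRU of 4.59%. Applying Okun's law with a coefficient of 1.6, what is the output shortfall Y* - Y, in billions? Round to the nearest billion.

$1,017 billion

Output gap = -1.6 × (7.34 - 4.59) = -1.6 × 2.75 = -4.4%.
Actual GDP ≈ 23105 × 0.956 ≈ 22088 billion, so the shortfall is 23105 - 22088 = 1017 billion.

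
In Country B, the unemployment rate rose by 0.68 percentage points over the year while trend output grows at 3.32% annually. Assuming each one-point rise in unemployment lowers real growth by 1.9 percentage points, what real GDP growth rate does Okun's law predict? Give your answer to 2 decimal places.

Growth-rate Okun's law: g_Y = g_Y* - β × Δu.
g_Y = 3.32 - 1.9 × (0.68) = 3.32 - 1.292 = 2.028%, i.e. 2.03% to 2 d.p.

2.03%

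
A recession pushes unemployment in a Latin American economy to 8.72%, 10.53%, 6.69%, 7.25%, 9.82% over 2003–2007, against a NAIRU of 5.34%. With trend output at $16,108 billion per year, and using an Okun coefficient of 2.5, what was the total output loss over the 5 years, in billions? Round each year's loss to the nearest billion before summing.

Year 2003: gap = -2.5 × (8.72 - 5.34) = -8.45%, loss ≈ 16108 × 8.45/100 ≈ 1361.
Year 2004: gap = -2.5 × (10.53 - 5.34) = -12.975%, loss ≈ 16108 × 12.975/100 ≈ 2090.
Year 2005: gap = -2.5 × (6.69 - 5.34) = -3.375%, loss ≈ 16108 × 3.375/100 ≈ 544.
Year 2006: gap = -2.5 × (7.25 - 5.34) = -4.775%, loss ≈ 16108 × 4.775/100 ≈ 769.
Year 2007: gap = -2.5 × (9.82 - 5.34) = -11.2%, loss ≈ 16108 × 11.2/100 ≈ 1804.
Total lost output = 1361 + 2090 + 544 + 769 + 1804 = 6568 billion.

$6,568 billion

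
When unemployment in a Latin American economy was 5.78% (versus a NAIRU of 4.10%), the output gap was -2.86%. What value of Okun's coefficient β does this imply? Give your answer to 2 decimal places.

Okun's law: output gap = -β × (u - u*).
-2.86 = -β × (5.78 - 4.1) = -β × 1.68, so β = 2.86/1.68 = 1.70.

β ≈ 1.70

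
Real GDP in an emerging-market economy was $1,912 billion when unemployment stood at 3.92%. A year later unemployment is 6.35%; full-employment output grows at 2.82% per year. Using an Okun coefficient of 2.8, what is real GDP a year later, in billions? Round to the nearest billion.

Δu = 6.35 - 3.92 = 2.43 points.
Okun's law (growth form): g_Y = g_Y* - β × Δu = 2.82 - 2.8 × (2.43) = 2.82 - 6.804 = -3.984%.
Real GDP in the next year = 1912 × (1 - 3.984/100) = 1912 × 0.96016 ≈ 1836 billion.

$1,836 billion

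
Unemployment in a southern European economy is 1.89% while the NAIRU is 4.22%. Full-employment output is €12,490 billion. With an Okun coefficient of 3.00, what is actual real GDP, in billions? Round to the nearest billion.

Unemployment gap = 1.89 - 4.22 = -2.33 points, so the output gap is -3 × (-2.33) = 6.99%.
Actual GDP = 12490 × (1 + 6.99/100) = 12490 × 1.0699 ≈ 13363 billion.

€13,363 billion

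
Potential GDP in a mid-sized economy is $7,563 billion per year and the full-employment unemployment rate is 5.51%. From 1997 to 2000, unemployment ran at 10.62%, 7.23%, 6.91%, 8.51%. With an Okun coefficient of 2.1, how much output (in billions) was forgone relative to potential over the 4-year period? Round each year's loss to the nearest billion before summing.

$1,783 billion

Year 1997: gap = -2.1 × (10.62 - 5.51) = -10.731%, loss ≈ 7563 × 10.731/100 ≈ 812.
Year 1998: gap = -2.1 × (7.23 - 5.51) = -3.612%, loss ≈ 7563 × 3.612/100 ≈ 273.
Year 1999: gap = -2.1 × (6.91 - 5.51) = -2.94%, loss ≈ 7563 × 2.94/100 ≈ 222.
Year 2000: gap = -2.1 × (8.51 - 5.51) = -6.3%, loss ≈ 7563 × 6.3/100 ≈ 476.
Total lost output = 812 + 273 + 222 + 476 = 1783 billion.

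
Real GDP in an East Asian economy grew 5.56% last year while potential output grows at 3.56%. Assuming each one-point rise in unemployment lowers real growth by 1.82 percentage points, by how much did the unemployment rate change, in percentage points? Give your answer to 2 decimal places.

-1.10 percentage points

Growth-rate Okun's law: g_Y = g_Y* - β × Δu, so Δu = (g_Y* - g_Y)/β.
Δu = (3.56 - 5.56)/1.82 = -2/1.82 = -1.10 percentage points.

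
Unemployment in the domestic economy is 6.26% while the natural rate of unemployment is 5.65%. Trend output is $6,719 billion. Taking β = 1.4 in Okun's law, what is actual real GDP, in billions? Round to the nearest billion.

$6,662 billion

Unemployment gap = 6.26 - 5.65 = 0.61 points, so the output gap is -1.4 × 0.61 = -0.854%.
Actual GDP = 6719 × (1 - 0.854/100) = 6719 × 0.99146 ≈ 6662 billion.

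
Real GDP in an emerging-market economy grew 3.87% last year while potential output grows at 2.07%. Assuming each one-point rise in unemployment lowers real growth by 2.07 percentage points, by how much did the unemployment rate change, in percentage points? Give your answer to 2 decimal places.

-0.87 percentage points

Growth-rate Okun's law: g_Y = g_Y* - β × Δu, so Δu = (g_Y* - g_Y)/β.
Δu = (2.07 - 3.87)/2.07 = -1.8/2.07 = -0.87 percentage points.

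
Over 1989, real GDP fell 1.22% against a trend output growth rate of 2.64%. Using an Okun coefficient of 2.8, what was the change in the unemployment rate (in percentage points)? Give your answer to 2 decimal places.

1.38 percentage points

Growth-rate Okun's law: g_Y = g_Y* - β × Δu, so Δu = (g_Y* - g_Y)/β.
Δu = (2.64 + 1.22)/2.8 = 3.86/2.8 = 1.38 percentage points.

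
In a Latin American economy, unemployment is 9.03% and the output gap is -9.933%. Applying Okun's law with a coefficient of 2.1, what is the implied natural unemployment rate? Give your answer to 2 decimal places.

From Okun's law, u - u* = -(output gap)/β = -(-9.933)/2.1 = 4.73 points.
So u* = 9.03 - 4.73 = 4.30%.

4.30%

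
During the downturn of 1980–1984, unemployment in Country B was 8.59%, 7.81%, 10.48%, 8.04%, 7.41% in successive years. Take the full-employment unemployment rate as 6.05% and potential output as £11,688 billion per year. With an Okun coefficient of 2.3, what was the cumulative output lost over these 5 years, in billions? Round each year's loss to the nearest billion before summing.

Year 1980: gap = -2.3 × (8.59 - 6.05) = -5.842%, loss ≈ 11688 × 5.842/100 ≈ 683.
Year 1981: gap = -2.3 × (7.81 - 6.05) = -4.048%, loss ≈ 11688 × 4.048/100 ≈ 473.
Year 1982: gap = -2.3 × (10.48 - 6.05) = -10.189%, loss ≈ 11688 × 10.189/100 ≈ 1191.
Year 1983: gap = -2.3 × (8.04 - 6.05) = -4.577%, loss ≈ 11688 × 4.577/100 ≈ 535.
Year 1984: gap = -2.3 × (7.41 - 6.05) = -3.128%, loss ≈ 11688 × 3.128/100 ≈ 366.
Total lost output = 683 + 473 + 1191 + 535 + 366 = 3248 billion.

£3,248 billion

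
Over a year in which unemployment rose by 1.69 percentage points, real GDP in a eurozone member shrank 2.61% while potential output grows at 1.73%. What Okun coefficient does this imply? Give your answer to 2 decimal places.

Growth form: g_Y = g_Y* - β × Δu, so β = (g_Y* - g_Y)/Δu.
β = (1.73 + 2.61)/1.69 = 4.34/1.69 = 2.57.

β ≈ 2.57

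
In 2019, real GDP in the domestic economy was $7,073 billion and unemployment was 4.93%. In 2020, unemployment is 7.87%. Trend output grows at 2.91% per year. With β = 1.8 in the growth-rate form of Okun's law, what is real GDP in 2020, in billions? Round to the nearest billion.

Δu = 7.87 - 4.93 = 2.94 points.
Okun's law (growth form): g_Y = g_Y* - β × Δu = 2.91 - 1.8 × (2.94) = 2.91 - 5.292 = -2.382%.
Real GDP in the next year = 7073 × (1 - 2.382/100) = 7073 × 0.97618 ≈ 6905 billion.

$6,905 billion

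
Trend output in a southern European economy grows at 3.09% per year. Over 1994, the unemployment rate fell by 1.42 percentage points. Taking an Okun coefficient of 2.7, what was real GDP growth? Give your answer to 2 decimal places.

Growth-rate Okun's law: g_Y = g_Y* - β × Δu.
g_Y = 3.09 - 2.7 × (-1.42) = 3.09 + 3.834 = 6.924%, i.e. 6.92% to 2 d.p.

6.92%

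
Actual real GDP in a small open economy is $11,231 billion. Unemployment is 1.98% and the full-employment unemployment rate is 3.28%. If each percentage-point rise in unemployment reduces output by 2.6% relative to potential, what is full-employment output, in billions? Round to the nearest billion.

Unemployment gap = 1.98 - 3.28 = -1.3 points, so output gap = -2.6 × (-1.3) = 3.38%.
Since Y = Y* × (1 + gap/100), Y* = 11231/1.0338 ≈ 10864 billion.

$10,864 billion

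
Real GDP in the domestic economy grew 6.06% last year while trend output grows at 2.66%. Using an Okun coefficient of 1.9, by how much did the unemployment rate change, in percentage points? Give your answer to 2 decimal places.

-1.79 percentage points

Growth-rate Okun's law: g_Y = g_Y* - β × Δu, so Δu = (g_Y* - g_Y)/β.
Δu = (2.66 - 6.06)/1.9 = -3.4/1.9 = -1.79 percentage points.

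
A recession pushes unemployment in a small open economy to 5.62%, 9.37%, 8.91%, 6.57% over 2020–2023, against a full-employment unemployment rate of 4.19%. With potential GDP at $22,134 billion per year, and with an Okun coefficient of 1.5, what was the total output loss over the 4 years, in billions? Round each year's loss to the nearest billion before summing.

Year 2020: gap = -1.5 × (5.62 - 4.19) = -2.145%, loss ≈ 22134 × 2.145/100 ≈ 475.
Year 2021: gap = -1.5 × (9.37 - 4.19) = -7.77%, loss ≈ 22134 × 7.77/100 ≈ 1720.
Year 2022: gap = -1.5 × (8.91 - 4.19) = -7.08%, loss ≈ 22134 × 7.08/100 ≈ 1567.
Year 2023: gap = -1.5 × (6.57 - 4.19) = -3.57%, loss ≈ 22134 × 3.57/100 ≈ 790.
Total lost output = 475 + 1720 + 1567 + 790 = 4552 billion.

$4,552 billion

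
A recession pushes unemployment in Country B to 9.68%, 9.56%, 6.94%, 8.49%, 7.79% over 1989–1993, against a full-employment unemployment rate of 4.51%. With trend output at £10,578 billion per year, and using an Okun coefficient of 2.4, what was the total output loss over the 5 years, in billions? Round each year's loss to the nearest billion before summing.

£5,055 billion

Year 1989: gap = -2.4 × (9.68 - 4.51) = -12.408%, loss ≈ 10578 × 12.408/100 ≈ 1313.
Year 1990: gap = -2.4 × (9.56 - 4.51) = -12.12%, loss ≈ 10578 × 12.12/100 ≈ 1282.
Year 1991: gap = -2.4 × (6.94 - 4.51) = -5.832%, loss ≈ 10578 × 5.832/100 ≈ 617.
Year 1992: gap = -2.4 × (8.49 - 4.51) = -9.552%, loss ≈ 10578 × 9.552/100 ≈ 1010.
Year 1993: gap = -2.4 × (7.79 - 4.51) = -7.872%, loss ≈ 10578 × 7.872/100 ≈ 833.
Total lost output = 1313 + 1282 + 617 + 1010 + 833 = 5055 billion.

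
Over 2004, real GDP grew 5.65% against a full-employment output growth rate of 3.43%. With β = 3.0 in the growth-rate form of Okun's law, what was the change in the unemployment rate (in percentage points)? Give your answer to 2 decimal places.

-0.74 percentage points

Growth-rate Okun's law: g_Y = g_Y* - β × Δu, so Δu = (g_Y* - g_Y)/β.
Δu = (3.43 - 5.65)/3.0 = -2.22/3.0 = -0.74 percentage points.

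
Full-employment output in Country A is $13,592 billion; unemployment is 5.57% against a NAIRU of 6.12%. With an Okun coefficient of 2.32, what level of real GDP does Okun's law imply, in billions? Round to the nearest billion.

$13,765 billion

Unemployment gap = 5.57 - 6.12 = -0.55 points, so the output gap is -2.32 × (-0.55) = 1.276%.
Actual GDP = 13592 × (1 + 1.276/100) = 13592 × 1.01276 ≈ 13765 billion.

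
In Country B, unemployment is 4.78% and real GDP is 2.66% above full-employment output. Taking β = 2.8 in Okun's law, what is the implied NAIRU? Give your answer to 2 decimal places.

From Okun's law, u - u* = -(output gap)/β = -(2.66)/2.8 = -0.95 points.
So u* = 4.78 + 0.95 = 5.73%.

5.73%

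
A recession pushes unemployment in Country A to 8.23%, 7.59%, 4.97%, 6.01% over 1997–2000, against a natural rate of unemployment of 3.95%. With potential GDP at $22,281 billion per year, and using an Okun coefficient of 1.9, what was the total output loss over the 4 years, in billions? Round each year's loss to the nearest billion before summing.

$4,657 billion

Year 1997: gap = -1.9 × (8.23 - 3.95) = -8.132%, loss ≈ 22281 × 8.132/100 ≈ 1812.
Year 1998: gap = -1.9 × (7.59 - 3.95) = -6.916%, loss ≈ 22281 × 6.916/100 ≈ 1541.
Year 1999: gap = -1.9 × (4.97 - 3.95) = -1.938%, loss ≈ 22281 × 1.938/100 ≈ 432.
Year 2000: gap = -1.9 × (6.01 - 3.95) = -3.914%, loss ≈ 22281 × 3.914/100 ≈ 872.
Total lost output = 1812 + 1541 + 432 + 872 = 4657 billion.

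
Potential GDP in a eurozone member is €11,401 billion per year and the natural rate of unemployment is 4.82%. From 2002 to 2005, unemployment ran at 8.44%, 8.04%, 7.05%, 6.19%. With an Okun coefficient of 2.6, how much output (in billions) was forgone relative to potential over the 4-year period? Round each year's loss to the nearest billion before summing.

€3,094 billion

Year 2002: gap = -2.6 × (8.44 - 4.82) = -9.412%, loss ≈ 11401 × 9.412/100 ≈ 1073.
Year 2003: gap = -2.6 × (8.04 - 4.82) = -8.372%, loss ≈ 11401 × 8.372/100 ≈ 954.
Year 2004: gap = -2.6 × (7.05 - 4.82) = -5.798%, loss ≈ 11401 × 5.798/100 ≈ 661.
Year 2005: gap = -2.6 × (6.19 - 4.82) = -3.562%, loss ≈ 11401 × 3.562/100 ≈ 406.
Total lost output = 1073 + 954 + 661 + 406 = 3094 billion.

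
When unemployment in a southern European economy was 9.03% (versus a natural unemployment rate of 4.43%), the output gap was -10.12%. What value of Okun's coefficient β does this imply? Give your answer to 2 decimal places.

Okun's law: output gap = -β × (u - u*).
-10.12 = -β × (9.03 - 4.43) = -β × 4.6, so β = 10.12/4.6 = 2.20.

β ≈ 2.20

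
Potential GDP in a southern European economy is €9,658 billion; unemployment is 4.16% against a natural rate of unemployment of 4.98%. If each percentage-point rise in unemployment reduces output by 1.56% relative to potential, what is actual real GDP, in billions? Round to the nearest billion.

Unemployment gap = 4.16 - 4.98 = -0.82 points, so the output gap is -1.56 × (-0.82) = 1.2792%.
Actual GDP = 9658 × (1 + 1.2792/100) = 9658 × 1.012792 ≈ 9782 billion.

€9,782 billion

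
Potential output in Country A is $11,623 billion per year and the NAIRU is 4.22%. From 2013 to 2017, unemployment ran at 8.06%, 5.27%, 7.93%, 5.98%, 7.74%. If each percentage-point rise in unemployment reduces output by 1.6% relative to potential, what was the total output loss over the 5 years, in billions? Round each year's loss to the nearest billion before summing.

$2,581 billion

Year 2013: gap = -1.6 × (8.06 - 4.22) = -6.144%, loss ≈ 11623 × 6.144/100 ≈ 714.
Year 2014: gap = -1.6 × (5.27 - 4.22) = -1.68%, loss ≈ 11623 × 1.68/100 ≈ 195.
Year 2015: gap = -1.6 × (7.93 - 4.22) = -5.936%, loss ≈ 11623 × 5.936/100 ≈ 690.
Year 2016: gap = -1.6 × (5.98 - 4.22) = -2.816%, loss ≈ 11623 × 2.816/100 ≈ 327.
Year 2017: gap = -1.6 × (7.74 - 4.22) = -5.632%, loss ≈ 11623 × 5.632/100 ≈ 655.
Total lost output = 714 + 195 + 690 + 327 + 655 = 2581 billion.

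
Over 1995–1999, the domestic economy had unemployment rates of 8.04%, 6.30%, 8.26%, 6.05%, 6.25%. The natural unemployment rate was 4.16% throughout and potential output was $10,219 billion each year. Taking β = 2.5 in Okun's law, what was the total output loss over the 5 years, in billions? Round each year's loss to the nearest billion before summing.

Year 1995: gap = -2.5 × (8.04 - 4.16) = -9.7%, loss ≈ 10219 × 9.7/100 ≈ 991.
Year 1996: gap = -2.5 × (6.3 - 4.16) = -5.35%, loss ≈ 10219 × 5.35/100 ≈ 547.
Year 1997: gap = -2.5 × (8.26 - 4.16) = -10.25%, loss ≈ 10219 × 10.25/100 ≈ 1047.
Year 1998: gap = -2.5 × (6.05 - 4.16) = -4.725%, loss ≈ 10219 × 4.725/100 ≈ 483.
Year 1999: gap = -2.5 × (6.25 - 4.16) = -5.225%, loss ≈ 10219 × 5.225/100 ≈ 534.
Total lost output = 991 + 547 + 1047 + 483 + 534 = 3602 billion.

$3,602 billion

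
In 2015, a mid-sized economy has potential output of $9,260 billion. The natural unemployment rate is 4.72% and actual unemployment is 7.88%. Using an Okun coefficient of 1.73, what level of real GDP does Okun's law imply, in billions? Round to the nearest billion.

$8,754 billion

Unemployment gap = 7.88 - 4.72 = 3.16 points, so the output gap is -1.73 × 3.16 = -5.4668%.
Actual GDP = 9260 × (1 - 5.4668/100) = 9260 × 0.945332 ≈ 8754 billion.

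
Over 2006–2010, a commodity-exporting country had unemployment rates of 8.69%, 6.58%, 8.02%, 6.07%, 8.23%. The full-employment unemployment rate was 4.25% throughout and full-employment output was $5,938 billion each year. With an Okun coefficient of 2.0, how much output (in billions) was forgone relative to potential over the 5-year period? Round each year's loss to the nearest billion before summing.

Year 2006: gap = -2.0 × (8.69 - 4.25) = -8.88%, loss ≈ 5938 × 8.88/100 ≈ 527.
Year 2007: gap = -2.0 × (6.58 - 4.25) = -4.66%, loss ≈ 5938 × 4.66/100 ≈ 277.
Year 2008: gap = -2.0 × (8.02 - 4.25) = -7.54%, loss ≈ 5938 × 7.54/100 ≈ 448.
Year 2009: gap = -2.0 × (6.07 - 4.25) = -3.64%, loss ≈ 5938 × 3.64/100 ≈ 216.
Year 2010: gap = -2.0 × (8.23 - 4.25) = -7.96%, loss ≈ 5938 × 7.96/100 ≈ 473.
Total lost output = 527 + 277 + 448 + 216 + 473 = 1941 billion.

$1,941 billion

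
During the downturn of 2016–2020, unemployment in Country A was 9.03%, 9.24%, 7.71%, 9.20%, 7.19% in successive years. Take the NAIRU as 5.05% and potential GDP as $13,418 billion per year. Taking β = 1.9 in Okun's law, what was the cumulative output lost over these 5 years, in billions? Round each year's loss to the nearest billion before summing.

$4,365 billion

Year 2016: gap = -1.9 × (9.03 - 5.05) = -7.562%, loss ≈ 13418 × 7.562/100 ≈ 1015.
Year 2017: gap = -1.9 × (9.24 - 5.05) = -7.961%, loss ≈ 13418 × 7.961/100 ≈ 1068.
Year 2018: gap = -1.9 × (7.71 - 5.05) = -5.054%, loss ≈ 13418 × 5.054/100 ≈ 678.
Year 2019: gap = -1.9 × (9.2 - 5.05) = -7.885%, loss ≈ 13418 × 7.885/100 ≈ 1058.
Year 2020: gap = -1.9 × (7.19 - 5.05) = -4.066%, loss ≈ 13418 × 4.066/100 ≈ 546.
Total lost output = 1015 + 1068 + 678 + 1058 + 546 = 4365 billion.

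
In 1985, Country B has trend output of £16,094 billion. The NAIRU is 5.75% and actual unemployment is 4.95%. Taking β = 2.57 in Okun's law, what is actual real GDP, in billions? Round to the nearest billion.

£16,425 billion

Unemployment gap = 4.95 - 5.75 = -0.8 points, so the output gap is -2.57 × (-0.8) = 2.056%.
Actual GDP = 16094 × (1 + 2.056/100) = 16094 × 1.02056 ≈ 16425 billion.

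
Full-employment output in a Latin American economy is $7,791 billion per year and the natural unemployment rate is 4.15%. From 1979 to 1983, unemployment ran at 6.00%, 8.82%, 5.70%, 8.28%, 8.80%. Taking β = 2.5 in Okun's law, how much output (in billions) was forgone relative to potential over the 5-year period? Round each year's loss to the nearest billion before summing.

$3,282 billion

Year 1979: gap = -2.5 × (6 - 4.15) = -4.625%, loss ≈ 7791 × 4.625/100 ≈ 360.
Year 1980: gap = -2.5 × (8.82 - 4.15) = -11.675%, loss ≈ 7791 × 11.675/100 ≈ 910.
Year 1981: gap = -2.5 × (5.7 - 4.15) = -3.875%, loss ≈ 7791 × 3.875/100 ≈ 302.
Year 1982: gap = -2.5 × (8.28 - 4.15) = -10.325%, loss ≈ 7791 × 10.325/100 ≈ 804.
Year 1983: gap = -2.5 × (8.8 - 4.15) = -11.625%, loss ≈ 7791 × 11.625/100 ≈ 906.
Total lost output = 360 + 910 + 302 + 804 + 906 = 3282 billion.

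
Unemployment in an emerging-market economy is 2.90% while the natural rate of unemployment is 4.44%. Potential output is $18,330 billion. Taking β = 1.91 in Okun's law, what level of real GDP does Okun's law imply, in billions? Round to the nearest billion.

Unemployment gap = 2.9 - 4.44 = -1.54 points, so the output gap is -1.91 × (-1.54) = 2.9414%.
Actual GDP = 18330 × (1 + 2.9414/100) = 18330 × 1.029414 ≈ 18869 billion.

$18,869 billion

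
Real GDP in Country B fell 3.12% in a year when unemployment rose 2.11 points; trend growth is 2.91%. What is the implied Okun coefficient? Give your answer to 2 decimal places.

β ≈ 2.86

Growth form: g_Y = g_Y* - β × Δu, so β = (g_Y* - g_Y)/Δu.
β = (2.91 + 3.12)/2.11 = 6.03/2.11 = 2.86.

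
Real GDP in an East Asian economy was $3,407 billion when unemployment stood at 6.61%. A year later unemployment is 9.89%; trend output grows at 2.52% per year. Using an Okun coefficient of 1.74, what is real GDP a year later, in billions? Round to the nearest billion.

Δu = 9.89 - 6.61 = 3.28 points.
Okun's law (growth form): g_Y = g_Y* - β × Δu = 2.52 - 1.74 × (3.28) = 2.52 - 5.7072 = -3.1872%.
Real GDP in the next year = 3407 × (1 - 3.1872/100) = 3407 × 0.968128 ≈ 3298 billion.

$3,298 billion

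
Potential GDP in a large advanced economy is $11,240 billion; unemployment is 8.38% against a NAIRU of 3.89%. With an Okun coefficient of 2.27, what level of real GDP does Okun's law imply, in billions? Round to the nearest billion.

Unemployment gap = 8.38 - 3.89 = 4.49 points, so the output gap is -2.27 × 4.49 = -10.1923%.
Actual GDP = 11240 × (1 - 10.1923/100) = 11240 × 0.898077 ≈ 10094 billion.

$10,094 billion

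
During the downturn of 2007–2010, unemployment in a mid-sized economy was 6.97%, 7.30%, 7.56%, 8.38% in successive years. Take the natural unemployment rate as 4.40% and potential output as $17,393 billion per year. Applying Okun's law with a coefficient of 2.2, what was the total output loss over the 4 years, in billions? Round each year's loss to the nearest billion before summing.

Year 2007: gap = -2.2 × (6.97 - 4.4) = -5.654%, loss ≈ 17393 × 5.654/100 ≈ 983.
Year 2008: gap = -2.2 × (7.3 - 4.4) = -6.38%, loss ≈ 17393 × 6.38/100 ≈ 1110.
Year 2009: gap = -2.2 × (7.56 - 4.4) = -6.952%, loss ≈ 17393 × 6.952/100 ≈ 1209.
Year 2010: gap = -2.2 × (8.38 - 4.4) = -8.756%, loss ≈ 17393 × 8.756/100 ≈ 1523.
Total lost output = 983 + 1110 + 1209 + 1523 = 4825 billion.

$4,825 billion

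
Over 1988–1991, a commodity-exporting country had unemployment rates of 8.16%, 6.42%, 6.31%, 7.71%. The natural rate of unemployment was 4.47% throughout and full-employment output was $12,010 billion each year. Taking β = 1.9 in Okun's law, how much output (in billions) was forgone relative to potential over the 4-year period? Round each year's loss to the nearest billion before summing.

$2,446 billion

Year 1988: gap = -1.9 × (8.16 - 4.47) = -7.011%, loss ≈ 12010 × 7.011/100 ≈ 842.
Year 1989: gap = -1.9 × (6.42 - 4.47) = -3.705%, loss ≈ 12010 × 3.705/100 ≈ 445.
Year 1990: gap = -1.9 × (6.31 - 4.47) = -3.496%, loss ≈ 12010 × 3.496/100 ≈ 420.
Year 1991: gap = -1.9 × (7.71 - 4.47) = -6.156%, loss ≈ 12010 × 6.156/100 ≈ 739.
Total lost output = 842 + 445 + 420 + 739 = 2446 billion.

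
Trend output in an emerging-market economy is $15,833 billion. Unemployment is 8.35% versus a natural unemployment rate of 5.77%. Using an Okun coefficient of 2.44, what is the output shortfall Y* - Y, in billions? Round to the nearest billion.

Output gap = -2.44 × (8.35 - 5.77) = -2.44 × 2.58 = -6.2952%.
Actual GDP ≈ 15833 × 0.937048 ≈ 14836 billion, so the shortfall is 15833 - 14836 = 997 billion.

$997 billion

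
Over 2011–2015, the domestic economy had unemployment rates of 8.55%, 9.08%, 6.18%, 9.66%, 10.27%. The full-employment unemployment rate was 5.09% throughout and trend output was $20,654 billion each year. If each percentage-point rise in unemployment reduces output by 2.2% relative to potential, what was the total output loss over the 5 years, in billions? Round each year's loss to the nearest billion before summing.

$8,311 billion

Year 2011: gap = -2.2 × (8.55 - 5.09) = -7.612%, loss ≈ 20654 × 7.612/100 ≈ 1572.
Year 2012: gap = -2.2 × (9.08 - 5.09) = -8.778%, loss ≈ 20654 × 8.778/100 ≈ 1813.
Year 2013: gap = -2.2 × (6.18 - 5.09) = -2.398%, loss ≈ 20654 × 2.398/100 ≈ 495.
Year 2014: gap = -2.2 × (9.66 - 5.09) = -10.054%, loss ≈ 20654 × 10.054/100 ≈ 2077.
Year 2015: gap = -2.2 × (10.27 - 5.09) = -11.396%, loss ≈ 20654 × 11.396/100 ≈ 2354.
Total lost output = 1572 + 1813 + 495 + 2077 + 2354 = 8311 billion.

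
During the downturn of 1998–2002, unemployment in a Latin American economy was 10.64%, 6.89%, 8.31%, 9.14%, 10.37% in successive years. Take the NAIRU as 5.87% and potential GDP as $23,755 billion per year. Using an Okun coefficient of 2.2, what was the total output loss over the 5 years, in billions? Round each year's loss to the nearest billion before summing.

$8,362 billion

Year 1998: gap = -2.2 × (10.64 - 5.87) = -10.494%, loss ≈ 23755 × 10.494/100 ≈ 2493.
Year 1999: gap = -2.2 × (6.89 - 5.87) = -2.244%, loss ≈ 23755 × 2.244/100 ≈ 533.
Year 2000: gap = -2.2 × (8.31 - 5.87) = -5.368%, loss ≈ 23755 × 5.368/100 ≈ 1275.
Year 2001: gap = -2.2 × (9.14 - 5.87) = -7.194%, loss ≈ 23755 × 7.194/100 ≈ 1709.
Year 2002: gap = -2.2 × (10.37 - 5.87) = -9.9%, loss ≈ 23755 × 9.9/100 ≈ 2352.
Total lost output = 2493 + 533 + 1275 + 1709 + 2352 = 8362 billion.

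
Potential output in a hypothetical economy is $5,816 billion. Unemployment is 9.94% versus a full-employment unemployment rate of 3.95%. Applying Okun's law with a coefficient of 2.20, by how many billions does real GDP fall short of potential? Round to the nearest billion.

$766 billion

Output gap = -2.20 × (9.94 - 3.95) = -2.2 × 5.99 = -13.178%.
Actual GDP ≈ 5816 × 0.86822 ≈ 5050 billion, so the shortfall is 5816 - 5050 = 766 billion.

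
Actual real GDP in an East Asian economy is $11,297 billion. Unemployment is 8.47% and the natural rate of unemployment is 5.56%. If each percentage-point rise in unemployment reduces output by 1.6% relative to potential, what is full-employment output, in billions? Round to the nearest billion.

$11,849 billion

Unemployment gap = 8.47 - 5.56 = 2.91 points, so output gap = -1.6 × 2.91 = -4.656%.
Since Y = Y* × (1 + gap/100), Y* = 11297/0.95344 ≈ 11849 billion.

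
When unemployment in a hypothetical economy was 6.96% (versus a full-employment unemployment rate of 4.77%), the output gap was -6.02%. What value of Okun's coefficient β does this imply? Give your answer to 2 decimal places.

Okun's law: output gap = -β × (u - u*).
-6.02 = -β × (6.96 - 4.77) = -β × 2.19, so β = 6.02/2.19 = 2.75.

β ≈ 2.75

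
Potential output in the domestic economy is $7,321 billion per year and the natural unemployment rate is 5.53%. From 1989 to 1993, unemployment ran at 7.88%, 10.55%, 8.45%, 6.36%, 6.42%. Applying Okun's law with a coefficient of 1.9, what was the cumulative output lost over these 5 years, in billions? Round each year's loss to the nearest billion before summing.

Year 1989: gap = -1.9 × (7.88 - 5.53) = -4.465%, loss ≈ 7321 × 4.465/100 ≈ 327.
Year 1990: gap = -1.9 × (10.55 - 5.53) = -9.538%, loss ≈ 7321 × 9.538/100 ≈ 698.
Year 1991: gap = -1.9 × (8.45 - 5.53) = -5.548%, loss ≈ 7321 × 5.548/100 ≈ 406.
Year 1992: gap = -1.9 × (6.36 - 5.53) = -1.577%, loss ≈ 7321 × 1.577/100 ≈ 115.
Year 1993: gap = -1.9 × (6.42 - 5.53) = -1.691%, loss ≈ 7321 × 1.691/100 ≈ 124.
Total lost output = 327 + 698 + 406 + 115 + 124 = 1670 billion.

$1,670 billion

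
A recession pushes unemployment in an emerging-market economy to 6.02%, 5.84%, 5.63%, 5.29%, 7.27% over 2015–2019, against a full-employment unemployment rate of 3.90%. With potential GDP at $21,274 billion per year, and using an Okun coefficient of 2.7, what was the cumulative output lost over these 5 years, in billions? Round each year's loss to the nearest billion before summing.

Year 2015: gap = -2.7 × (6.02 - 3.9) = -5.724%, loss ≈ 21274 × 5.724/100 ≈ 1218.
Year 2016: gap = -2.7 × (5.84 - 3.9) = -5.238%, loss ≈ 21274 × 5.238/100 ≈ 1114.
Year 2017: gap = -2.7 × (5.63 - 3.9) = -4.671%, loss ≈ 21274 × 4.671/100 ≈ 994.
Year 2018: gap = -2.7 × (5.29 - 3.9) = -3.753%, loss ≈ 21274 × 3.753/100 ≈ 798.
Year 2019: gap = -2.7 × (7.27 - 3.9) = -9.099%, loss ≈ 21274 × 9.099/100 ≈ 1936.
Total lost output = 1218 + 1114 + 994 + 798 + 1936 = 6060 billion.

$6,060 billion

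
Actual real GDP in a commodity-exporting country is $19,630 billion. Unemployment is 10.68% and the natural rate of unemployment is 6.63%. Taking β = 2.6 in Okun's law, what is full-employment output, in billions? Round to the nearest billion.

$21,940 billion

Unemployment gap = 10.68 - 6.63 = 4.05 points, so output gap = -2.6 × 4.05 = -10.53%.
Since Y = Y* × (1 + gap/100), Y* = 19630/0.8947 ≈ 21940 billion.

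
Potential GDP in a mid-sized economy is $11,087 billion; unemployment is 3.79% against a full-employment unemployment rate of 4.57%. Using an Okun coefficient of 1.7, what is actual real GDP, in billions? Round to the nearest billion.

$11,234 billion

Unemployment gap = 3.79 - 4.57 = -0.78 points, so the output gap is -1.7 × (-0.78) = 1.326%.
Actual GDP = 11087 × (1 + 1.326/100) = 11087 × 1.01326 ≈ 11234 billion.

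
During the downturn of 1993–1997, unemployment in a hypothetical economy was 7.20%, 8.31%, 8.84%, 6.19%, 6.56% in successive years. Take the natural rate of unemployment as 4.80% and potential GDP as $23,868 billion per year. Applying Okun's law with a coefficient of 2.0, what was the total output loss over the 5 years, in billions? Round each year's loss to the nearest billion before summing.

$6,255 billion

Year 1993: gap = -2.0 × (7.2 - 4.8) = -4.8%, loss ≈ 23868 × 4.8/100 ≈ 1146.
Year 1994: gap = -2.0 × (8.31 - 4.8) = -7.02%, loss ≈ 23868 × 7.02/100 ≈ 1676.
Year 1995: gap = -2.0 × (8.84 - 4.8) = -8.08%, loss ≈ 23868 × 8.08/100 ≈ 1929.
Year 1996: gap = -2.0 × (6.19 - 4.8) = -2.78%, loss ≈ 23868 × 2.78/100 ≈ 664.
Year 1997: gap = -2.0 × (6.56 - 4.8) = -3.52%, loss ≈ 23868 × 3.52/100 ≈ 840.
Total lost output = 1146 + 1676 + 1929 + 664 + 840 = 6255 billion.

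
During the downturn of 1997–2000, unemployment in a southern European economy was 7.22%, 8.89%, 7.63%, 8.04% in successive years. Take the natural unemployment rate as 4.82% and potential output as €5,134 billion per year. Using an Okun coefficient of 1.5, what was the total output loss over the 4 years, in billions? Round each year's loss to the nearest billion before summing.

€962 billion

Year 1997: gap = -1.5 × (7.22 - 4.82) = -3.6%, loss ≈ 5134 × 3.6/100 ≈ 185.
Year 1998: gap = -1.5 × (8.89 - 4.82) = -6.105%, loss ≈ 5134 × 6.105/100 ≈ 313.
Year 1999: gap = -1.5 × (7.63 - 4.82) = -4.215%, loss ≈ 5134 × 4.215/100 ≈ 216.
Year 2000: gap = -1.5 × (8.04 - 4.82) = -4.83%, loss ≈ 5134 × 4.83/100 ≈ 248.
Total lost output = 185 + 313 + 216 + 248 = 962 billion.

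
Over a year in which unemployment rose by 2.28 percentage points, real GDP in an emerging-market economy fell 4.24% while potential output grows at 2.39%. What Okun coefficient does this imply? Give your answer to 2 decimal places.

Growth form: g_Y = g_Y* - β × Δu, so β = (g_Y* - g_Y)/Δu.
β = (2.39 + 4.24)/2.28 = 6.63/2.28 = 2.91.

β ≈ 2.91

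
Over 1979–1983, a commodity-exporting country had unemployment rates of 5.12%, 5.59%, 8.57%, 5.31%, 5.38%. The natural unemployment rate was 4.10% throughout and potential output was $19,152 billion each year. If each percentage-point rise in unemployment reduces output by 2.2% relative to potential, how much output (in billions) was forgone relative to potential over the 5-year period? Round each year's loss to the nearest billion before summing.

Year 1979: gap = -2.2 × (5.12 - 4.1) = -2.244%, loss ≈ 19152 × 2.244/100 ≈ 430.
Year 1980: gap = -2.2 × (5.59 - 4.1) = -3.278%, loss ≈ 19152 × 3.278/100 ≈ 628.
Year 1981: gap = -2.2 × (8.57 - 4.1) = -9.834%, loss ≈ 19152 × 9.834/100 ≈ 1883.
Year 1982: gap = -2.2 × (5.31 - 4.1) = -2.662%, loss ≈ 19152 × 2.662/100 ≈ 510.
Year 1983: gap = -2.2 × (5.38 - 4.1) = -2.816%, loss ≈ 19152 × 2.816/100 ≈ 539.
Total lost output = 430 + 628 + 1883 + 510 + 539 = 3990 billion.

$3,990 billion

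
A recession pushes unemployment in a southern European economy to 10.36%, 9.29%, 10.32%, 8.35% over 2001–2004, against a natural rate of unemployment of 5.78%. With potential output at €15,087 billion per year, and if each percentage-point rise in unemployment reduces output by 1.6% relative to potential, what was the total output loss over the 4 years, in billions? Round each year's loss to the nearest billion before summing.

Year 2001: gap = -1.6 × (10.36 - 5.78) = -7.328%, loss ≈ 15087 × 7.328/100 ≈ 1106.
Year 2002: gap = -1.6 × (9.29 - 5.78) = -5.616%, loss ≈ 15087 × 5.616/100 ≈ 847.
Year 2003: gap = -1.6 × (10.32 - 5.78) = -7.264%, loss ≈ 15087 × 7.264/100 ≈ 1096.
Year 2004: gap = -1.6 × (8.35 - 5.78) = -4.112%, loss ≈ 15087 × 4.112/100 ≈ 620.
Total lost output = 1106 + 847 + 1096 + 620 = 3669 billion.

€3,669 billion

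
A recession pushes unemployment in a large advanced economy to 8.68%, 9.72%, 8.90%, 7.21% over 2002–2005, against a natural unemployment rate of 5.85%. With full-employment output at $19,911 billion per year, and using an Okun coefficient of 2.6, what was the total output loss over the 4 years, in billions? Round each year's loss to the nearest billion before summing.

$5,751 billion

Year 2002: gap = -2.6 × (8.68 - 5.85) = -7.358%, loss ≈ 19911 × 7.358/100 ≈ 1465.
Year 2003: gap = -2.6 × (9.72 - 5.85) = -10.062%, loss ≈ 19911 × 10.062/100 ≈ 2003.
Year 2004: gap = -2.6 × (8.9 - 5.85) = -7.93%, loss ≈ 19911 × 7.93/100 ≈ 1579.
Year 2005: gap = -2.6 × (7.21 - 5.85) = -3.536%, loss ≈ 19911 × 3.536/100 ≈ 704.
Total lost output = 1465 + 2003 + 1579 + 704 = 5751 billion.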